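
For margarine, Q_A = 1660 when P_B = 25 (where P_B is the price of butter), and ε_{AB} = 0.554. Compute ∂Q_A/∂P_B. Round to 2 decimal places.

ε = (∂Q_A/∂P_B)·(P_B/Q_A) ⇒ ∂Q_A/∂P_B = ε·Q_A/P_B = 0.554 × 1660/25 ≈ 36.79.

36.79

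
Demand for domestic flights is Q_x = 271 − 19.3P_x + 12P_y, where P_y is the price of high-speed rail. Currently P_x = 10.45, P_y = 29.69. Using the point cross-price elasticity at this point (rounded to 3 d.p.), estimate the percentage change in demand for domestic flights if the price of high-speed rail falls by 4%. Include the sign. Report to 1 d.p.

-3.3%

At P_x = 10.45, P_y = 29.69: Q_x = 425.595.
∂Q_x/∂P_y = 12.
ε = (∂Q_x/∂P_y)(P_y/Q_x) = 12.0000 × 29.69/425.595 ≈ 0.837.
%ΔQ_x ≈ ε × %ΔP_y = 0.837 × (-4%) = -3.3%.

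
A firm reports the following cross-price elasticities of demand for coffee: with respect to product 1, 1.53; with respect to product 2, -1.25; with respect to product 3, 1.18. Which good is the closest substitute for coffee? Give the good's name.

product 1

Substitutes have ε > 0. Among the positive values, 1.53 (product 1) is largest.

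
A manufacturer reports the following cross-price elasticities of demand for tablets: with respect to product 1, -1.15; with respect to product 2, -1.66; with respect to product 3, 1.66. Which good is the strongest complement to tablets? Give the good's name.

Complements have ε < 0. The most negative value is -1.66 (product 2).

product 2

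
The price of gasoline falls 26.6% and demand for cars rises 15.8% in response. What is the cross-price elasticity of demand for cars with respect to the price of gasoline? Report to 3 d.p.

-0.594

ε = (%ΔQ of cars) / (%ΔP of gasoline) = (15.8%) / (-26.6%) ≈ -0.594.
Negative cross-price elasticity: complements.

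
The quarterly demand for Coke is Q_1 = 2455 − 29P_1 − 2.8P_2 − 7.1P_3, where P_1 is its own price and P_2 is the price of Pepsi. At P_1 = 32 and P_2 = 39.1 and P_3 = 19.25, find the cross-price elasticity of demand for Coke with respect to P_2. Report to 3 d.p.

-0.085

At P_1 = 32 and P_2 = 39.1 and P_3 = 19.25: Q_1 = 1280.845.
∂Q_1/∂P_2 = -2.8.
ε = (∂Q_1/∂P_2)(P_2/Q_1) = -2.8 × (39.1/1280.845) ≈ -0.085.
Since ε < 0, Coke and Pepsi are complements.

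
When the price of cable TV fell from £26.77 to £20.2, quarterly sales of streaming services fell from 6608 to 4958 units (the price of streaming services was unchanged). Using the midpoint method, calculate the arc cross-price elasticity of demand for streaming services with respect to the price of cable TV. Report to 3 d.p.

ΔQ_A = 4958 − 6608 = -1650; ΔP_B = 20.2 − 26.77 = -6.57.
Midpoints: Q̄_A = 5783.0, P̄_B = 23.48.
ε = (ΔQ_A/Q̄_A)/(ΔP_B/P̄_B) = (-1650/5783.0)/(-6.57/23.48) ≈ 1.020.

1.020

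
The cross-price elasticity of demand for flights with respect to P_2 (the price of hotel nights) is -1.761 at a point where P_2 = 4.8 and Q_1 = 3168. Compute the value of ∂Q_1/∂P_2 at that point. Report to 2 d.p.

ε = (∂Q_1/∂P_2)·(P_2/Q_1) ⇒ ∂Q_1/∂P_2 = ε·Q_1/P_2 = -1.761 × 3168/4.8 ≈ -1162.26.

-1162.26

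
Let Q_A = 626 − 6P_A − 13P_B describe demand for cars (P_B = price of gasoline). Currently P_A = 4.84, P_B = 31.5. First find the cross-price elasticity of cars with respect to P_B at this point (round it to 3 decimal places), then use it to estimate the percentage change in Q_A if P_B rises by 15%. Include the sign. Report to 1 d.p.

At P_A = 4.84, P_B = 31.5: Q_A = 187.46.
∂Q_A/∂P_B = -13.
ε = (∂Q_A/∂P_B)(P_B/Q_A) = -13.0000 × 31.5/187.46 ≈ -2.184.
%ΔQ_A ≈ ε × %ΔP_B = -2.184 × (15%) = -32.8%.

-32.8%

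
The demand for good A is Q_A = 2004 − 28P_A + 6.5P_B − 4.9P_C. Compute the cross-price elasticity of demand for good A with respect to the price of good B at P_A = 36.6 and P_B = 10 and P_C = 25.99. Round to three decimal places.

At P_A = 36.6 and P_B = 10 and P_C = 25.99: Q_A = 916.849.
∂Q_A/∂P_B = 6.5.
ε = (∂Q_A/∂P_B)(P_B/Q_A) = 6.5 × (10/916.849) ≈ 0.071.
Since ε > 0, good A and good B are substitutes.

0.071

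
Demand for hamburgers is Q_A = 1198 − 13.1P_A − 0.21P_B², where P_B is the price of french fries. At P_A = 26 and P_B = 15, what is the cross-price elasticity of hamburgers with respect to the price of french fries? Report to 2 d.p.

At P_A = 26 and P_B = 15: Q_A = 810.15.
∂Q_A/∂P_B = -0.42P_B = -0.42(15) = -6.3000.
ε = (∂Q_A/∂P_B)(P_B/Q_A) = -6.3000 × (15/810.15) ≈ -0.12.

-0.12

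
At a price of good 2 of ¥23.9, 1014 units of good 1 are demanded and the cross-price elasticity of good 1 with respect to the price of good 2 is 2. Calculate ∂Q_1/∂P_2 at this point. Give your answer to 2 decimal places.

84.85

ε = (∂Q_1/∂P_2)·(P_2/Q_1) ⇒ ∂Q_1/∂P_2 = ε·Q_1/P_2 = 2 × 1014/23.9 ≈ 84.85.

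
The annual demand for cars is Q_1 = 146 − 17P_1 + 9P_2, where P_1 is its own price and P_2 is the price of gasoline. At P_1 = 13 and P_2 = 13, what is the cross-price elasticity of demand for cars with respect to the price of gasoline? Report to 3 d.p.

2.786

At P_1 = 13 and P_2 = 13: Q_1 = 42.
∂Q_1/∂P_2 = 9.
ε = (∂Q_1/∂P_2)(P_2/Q_1) = 9 × (13/42) ≈ 2.786.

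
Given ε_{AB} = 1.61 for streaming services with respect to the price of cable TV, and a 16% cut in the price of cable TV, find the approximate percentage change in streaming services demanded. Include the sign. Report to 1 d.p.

%ΔQ ≈ ε × %ΔP of cable TV = 1.61 × (-16%) = -25.8%.
Demand for streaming services falls by about 25.8%.

-25.8%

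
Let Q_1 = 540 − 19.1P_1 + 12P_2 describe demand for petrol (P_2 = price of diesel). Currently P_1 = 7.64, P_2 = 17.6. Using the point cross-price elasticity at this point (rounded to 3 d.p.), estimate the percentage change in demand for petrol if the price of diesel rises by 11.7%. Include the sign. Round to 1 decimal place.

At P_1 = 7.64, P_2 = 17.6: Q_1 = 605.276.
∂Q_1/∂P_2 = 12.
ε = (∂Q_1/∂P_2)(P_2/Q_1) = 12.0000 × 17.6/605.276 ≈ 0.349.
%ΔQ_1 ≈ ε × %ΔP_2 = 0.349 × (11.7%) = 4.1%.

4.1%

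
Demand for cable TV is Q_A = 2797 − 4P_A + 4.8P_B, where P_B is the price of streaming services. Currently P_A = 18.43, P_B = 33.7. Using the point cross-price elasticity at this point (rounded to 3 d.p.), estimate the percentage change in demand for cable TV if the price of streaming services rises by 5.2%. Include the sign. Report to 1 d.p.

At P_A = 18.43, P_B = 33.7: Q_A = 2885.04.
∂Q_A/∂P_B = 4.8.
ε = (∂Q_A/∂P_B)(P_B/Q_A) = 4.8000 × 33.7/2885.04 ≈ 0.056.
%ΔQ_A ≈ ε × %ΔP_B = 0.056 × (5.2%) = 0.3%.

0.3%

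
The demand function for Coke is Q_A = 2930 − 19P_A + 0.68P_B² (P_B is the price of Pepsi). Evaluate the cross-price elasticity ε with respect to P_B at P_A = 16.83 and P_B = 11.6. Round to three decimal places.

At P_A = 16.83 and P_B = 11.6: Q_A = 2701.731.
∂Q_A/∂P_B = 1.36P_B = 1.36(11.6) = 15.7760.
ε = (∂Q_A/∂P_B)(P_B/Q_A) = 15.7760 × (11.6/2701.731) ≈ 0.068.

0.068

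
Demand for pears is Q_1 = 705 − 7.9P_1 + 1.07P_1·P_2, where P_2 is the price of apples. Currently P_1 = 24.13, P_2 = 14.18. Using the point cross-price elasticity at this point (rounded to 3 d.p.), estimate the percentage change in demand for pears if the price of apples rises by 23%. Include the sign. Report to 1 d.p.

9.6%

At P_1 = 24.13, P_2 = 14.18: Q_1 = 880.488.
∂Q_1/∂P_2 = 1.07P_1 = 25.8191.
ε = (∂Q_1/∂P_2)(P_2/Q_1) = 25.8191 × 14.18/880.488 ≈ 0.416.
%ΔQ_1 ≈ ε × %ΔP_2 = 0.416 × (23%) = 9.6%.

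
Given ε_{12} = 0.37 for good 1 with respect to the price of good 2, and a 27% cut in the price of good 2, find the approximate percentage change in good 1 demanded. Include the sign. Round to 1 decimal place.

%ΔQ ≈ ε × %ΔP of good 2 = 0.37 × (-27%) = -10.0%.

-10.0%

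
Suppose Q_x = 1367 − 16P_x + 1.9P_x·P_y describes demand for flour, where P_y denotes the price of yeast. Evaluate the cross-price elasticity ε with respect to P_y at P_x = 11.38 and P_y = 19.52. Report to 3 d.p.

At P_x = 11.38 and P_y = 19.52: Q_x = 1606.981.
∂Q_x/∂P_y = 1.9P_x = 1.9(11.38) = 21.6220.
ε = (∂Q_x/∂P_y)(P_y/Q_x) = 21.6220 × (19.52/1606.981) ≈ 0.263.

0.263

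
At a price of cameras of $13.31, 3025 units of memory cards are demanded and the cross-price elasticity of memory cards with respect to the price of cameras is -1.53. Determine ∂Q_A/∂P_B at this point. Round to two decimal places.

ε = (∂Q_A/∂P_B)·(P_B/Q_A) ⇒ ∂Q_A/∂P_B = ε·Q_A/P_B = -1.53 × 3025/13.31 ≈ -347.73.

-347.73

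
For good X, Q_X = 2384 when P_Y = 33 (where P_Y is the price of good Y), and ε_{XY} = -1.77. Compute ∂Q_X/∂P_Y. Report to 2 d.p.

ε = (∂Q_X/∂P_Y)·(P_Y/Q_X) ⇒ ∂Q_X/∂P_Y = ε·Q_X/P_Y = -1.77 × 2384/33 ≈ -127.87.

-127.87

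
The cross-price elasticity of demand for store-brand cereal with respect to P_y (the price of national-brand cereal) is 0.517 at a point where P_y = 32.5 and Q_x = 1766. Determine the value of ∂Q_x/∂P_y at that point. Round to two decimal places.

28.09

ε = (∂Q_x/∂P_y)·(P_y/Q_x) ⇒ ∂Q_x/∂P_y = ε·Q_x/P_y = 0.517 × 1766/32.5 ≈ 28.09.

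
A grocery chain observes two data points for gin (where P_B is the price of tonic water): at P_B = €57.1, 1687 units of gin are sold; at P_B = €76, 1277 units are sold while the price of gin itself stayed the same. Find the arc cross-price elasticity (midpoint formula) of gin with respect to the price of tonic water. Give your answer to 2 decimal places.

-0.97

ΔQ_A = 1277 − 1687 = -410; ΔP_B = 76 − 57.1 = 18.9.
Midpoints: Q̄_A = 1482.0, P̄_B = 66.55.
ε = (ΔQ_A/Q̄_A)/(ΔP_B/P̄_B) = (-410/1482.0)/(18.9/66.55) ≈ -0.97.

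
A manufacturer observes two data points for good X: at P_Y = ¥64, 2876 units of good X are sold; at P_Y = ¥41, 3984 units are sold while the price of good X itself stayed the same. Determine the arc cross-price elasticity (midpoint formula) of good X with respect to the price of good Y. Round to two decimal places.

ΔQ_X = 3984 − 2876 = 1108; ΔP_Y = 41 − 64 = -23.
Midpoints: Q̄_X = 3430.0, P̄_Y = 52.50.
ε = (ΔQ_X/Q̄_X)/(ΔP_Y/P̄_Y) = (1108/3430.0)/(-23/52.50) ≈ -0.74.

-0.74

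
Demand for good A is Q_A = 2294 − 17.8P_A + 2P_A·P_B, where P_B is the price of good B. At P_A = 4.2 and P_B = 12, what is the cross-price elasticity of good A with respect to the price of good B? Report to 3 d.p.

At P_A = 4.2 and P_B = 12: Q_A = 2320.04.
∂Q_A/∂P_B = 2P_A = 2(4.2) = 8.4000.
ε = (∂Q_A/∂P_B)(P_B/Q_A) = 8.4000 × (12/2320.04) ≈ 0.043.
ε > 0: substitutes.

0.043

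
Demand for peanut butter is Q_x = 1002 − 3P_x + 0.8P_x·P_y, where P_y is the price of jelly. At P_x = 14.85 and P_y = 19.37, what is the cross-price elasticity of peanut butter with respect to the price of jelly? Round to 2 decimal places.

0.19

At P_x = 14.85 and P_y = 19.37: Q_x = 1187.566.
∂Q_x/∂P_y = 0.8P_x = 0.8(14.85) = 11.8800.
ε = (∂Q_x/∂P_y)(P_y/Q_x) = 11.8800 × (19.37/1187.566) ≈ 0.19.
ε > 0: substitutes.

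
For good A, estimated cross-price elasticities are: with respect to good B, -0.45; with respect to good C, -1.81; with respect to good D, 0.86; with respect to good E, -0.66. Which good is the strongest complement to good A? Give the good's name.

good C

Complements have ε < 0. The most negative value is -1.81 (good C).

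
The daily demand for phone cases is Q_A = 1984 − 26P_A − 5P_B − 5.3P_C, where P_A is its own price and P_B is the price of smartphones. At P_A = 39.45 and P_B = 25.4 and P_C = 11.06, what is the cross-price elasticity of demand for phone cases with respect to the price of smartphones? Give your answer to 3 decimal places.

At P_A = 39.45 and P_B = 25.4 and P_C = 11.06: Q_A = 772.682.
∂Q_A/∂P_B = -5.
ε = (∂Q_A/∂P_B)(P_B/Q_A) = -5 × (25.4/772.682) ≈ -0.164.
Since ε < 0, phone cases and smartphones are complements.

-0.164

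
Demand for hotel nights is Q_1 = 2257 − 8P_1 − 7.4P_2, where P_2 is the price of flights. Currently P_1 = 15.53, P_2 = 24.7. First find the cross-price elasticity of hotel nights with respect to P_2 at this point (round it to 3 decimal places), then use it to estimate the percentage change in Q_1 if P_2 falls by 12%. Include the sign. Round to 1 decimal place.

1.1%

At P_1 = 15.53, P_2 = 24.7: Q_1 = 1949.98.
∂Q_1/∂P_2 = -7.4.
ε = (∂Q_1/∂P_2)(P_2/Q_1) = -7.4000 × 24.7/1949.98 ≈ -0.094.
%ΔQ_1 ≈ ε × %ΔP_2 = -0.094 × (-12%) = 1.1%.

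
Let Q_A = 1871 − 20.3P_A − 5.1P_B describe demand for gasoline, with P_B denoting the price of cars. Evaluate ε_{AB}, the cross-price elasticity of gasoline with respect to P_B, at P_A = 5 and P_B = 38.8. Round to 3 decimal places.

At P_A = 5 and P_B = 38.8: Q_A = 1571.62.
∂Q_A/∂P_B = -5.1.
ε = (∂Q_A/∂P_B)(P_B/Q_A) = -5.1 × (38.8/1571.62) ≈ -0.126.
Since ε < 0, gasoline and cars are complements.

-0.126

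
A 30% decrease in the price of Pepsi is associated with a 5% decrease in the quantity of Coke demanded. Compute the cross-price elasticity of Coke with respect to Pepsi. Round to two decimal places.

0.17

ε = (%ΔQ of Coke) / (%ΔP of Pepsi) = (-5%) / (-30%) ≈ 0.17.
Positive cross-price elasticity: substitutes.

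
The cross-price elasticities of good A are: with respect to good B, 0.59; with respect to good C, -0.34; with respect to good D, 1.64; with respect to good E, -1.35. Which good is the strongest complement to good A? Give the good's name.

good E

Complements have ε < 0. The most negative value is -1.35 (good E).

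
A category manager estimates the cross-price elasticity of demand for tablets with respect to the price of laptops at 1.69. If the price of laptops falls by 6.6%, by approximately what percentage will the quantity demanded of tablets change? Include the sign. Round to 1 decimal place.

-11.2%

%ΔQ ≈ ε × %ΔP of laptops = 1.69 × (-6.6%) = -11.2%.
Demand for tablets falls by about 11.2%.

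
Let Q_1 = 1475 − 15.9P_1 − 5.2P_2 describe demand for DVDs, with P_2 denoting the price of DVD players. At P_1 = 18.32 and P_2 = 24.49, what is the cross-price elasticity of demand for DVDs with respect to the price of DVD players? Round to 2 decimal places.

-0.12

At P_1 = 18.32 and P_2 = 24.49: Q_1 = 1056.364.
∂Q_1/∂P_2 = -5.2.
ε = (∂Q_1/∂P_2)(P_2/Q_1) = -5.2 × (24.49/1056.364) ≈ -0.12.
Since ε < 0, DVDs and DVD players are complements.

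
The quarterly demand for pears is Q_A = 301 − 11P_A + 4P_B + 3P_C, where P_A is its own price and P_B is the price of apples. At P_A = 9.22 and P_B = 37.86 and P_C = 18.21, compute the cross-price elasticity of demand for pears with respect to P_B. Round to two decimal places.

At P_A = 9.22 and P_B = 37.86 and P_C = 18.21: Q_A = 405.65.
∂Q_A/∂P_B = 4.
ε = (∂Q_A/∂P_B)(P_B/Q_A) = 4 × (37.86/405.65) ≈ 0.37.

0.37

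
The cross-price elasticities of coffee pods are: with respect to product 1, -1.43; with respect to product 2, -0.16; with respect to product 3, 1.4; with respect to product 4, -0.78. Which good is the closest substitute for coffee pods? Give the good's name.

Substitutes have ε > 0. Among the positive values, 1.4 (product 3) is largest.

product 3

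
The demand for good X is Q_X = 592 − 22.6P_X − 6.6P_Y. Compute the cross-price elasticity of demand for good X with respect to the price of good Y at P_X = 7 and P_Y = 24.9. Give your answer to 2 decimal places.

At P_X = 7 and P_Y = 24.9: Q_X = 269.46.
∂Q_X/∂P_Y = -6.6.
ε = (∂Q_X/∂P_Y)(P_Y/Q_X) = -6.6 × (24.9/269.46) ≈ -0.61.

-0.61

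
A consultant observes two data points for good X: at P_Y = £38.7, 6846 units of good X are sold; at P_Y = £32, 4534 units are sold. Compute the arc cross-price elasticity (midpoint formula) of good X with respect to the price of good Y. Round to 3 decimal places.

2.144

ΔQ_X = 4534 − 6846 = -2312; ΔP_Y = 32 − 38.7 = -6.7.
Midpoints: Q̄_X = 5690.0, P̄_Y = 35.35.
ε = (ΔQ_X/Q̄_X)/(ΔP_Y/P̄_Y) = (-2312/5690.0)/(-6.7/35.35) ≈ 2.144.
ε > 0: good X and good Y are substitutes.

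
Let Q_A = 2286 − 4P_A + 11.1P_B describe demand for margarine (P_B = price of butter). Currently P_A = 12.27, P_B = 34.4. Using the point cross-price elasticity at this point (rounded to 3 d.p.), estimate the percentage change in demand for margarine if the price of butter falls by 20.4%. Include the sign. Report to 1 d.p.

-3.0%

At P_A = 12.27, P_B = 34.4: Q_A = 2618.76.
∂Q_A/∂P_B = 11.1.
ε = (∂Q_A/∂P_B)(P_B/Q_A) = 11.1000 × 34.4/2618.76 ≈ 0.146.
%ΔQ_A ≈ ε × %ΔP_B = 0.146 × (-20.4%) = -3.0%.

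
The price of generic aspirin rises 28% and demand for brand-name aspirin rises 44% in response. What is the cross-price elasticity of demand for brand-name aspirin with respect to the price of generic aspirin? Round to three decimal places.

ε = (%ΔQ of brand-name aspirin) / (%ΔP of generic aspirin) = (44%) / (28%) ≈ 1.571.
Positive cross-price elasticity: substitutes.

1.571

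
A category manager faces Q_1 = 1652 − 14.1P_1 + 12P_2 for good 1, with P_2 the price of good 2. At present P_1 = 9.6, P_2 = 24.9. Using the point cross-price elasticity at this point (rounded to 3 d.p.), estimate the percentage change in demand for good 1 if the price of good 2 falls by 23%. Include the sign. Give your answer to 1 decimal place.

-3.8%

At P_1 = 9.6, P_2 = 24.9: Q_1 = 1815.44.
∂Q_1/∂P_2 = 12.
ε = (∂Q_1/∂P_2)(P_2/Q_1) = 12.0000 × 24.9/1815.44 ≈ 0.165.
%ΔQ_1 ≈ ε × %ΔP_2 = 0.165 × (-23%) = -3.8%.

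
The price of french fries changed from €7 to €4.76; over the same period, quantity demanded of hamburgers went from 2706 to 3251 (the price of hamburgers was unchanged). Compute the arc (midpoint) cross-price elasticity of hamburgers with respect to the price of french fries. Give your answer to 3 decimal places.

ΔQ_A = 3251 − 2706 = 545; ΔP_B = 4.76 − 7 = -2.24.
Midpoints: Q̄_A = 2978.5, P̄_B = 5.88.
ε = (ΔQ_A/Q̄_A)/(ΔP_B/P̄_B) = (545/2978.5)/(-2.24/5.88) ≈ -0.480.

-0.480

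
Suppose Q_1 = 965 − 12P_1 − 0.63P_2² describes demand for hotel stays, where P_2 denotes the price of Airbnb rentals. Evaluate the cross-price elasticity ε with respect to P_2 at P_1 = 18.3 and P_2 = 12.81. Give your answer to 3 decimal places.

At P_1 = 18.3 and P_2 = 12.81: Q_1 = 642.019.
∂Q_1/∂P_2 = -1.26P_2 = -1.26(12.81) = -16.1406.
ε = (∂Q_1/∂P_2)(P_2/Q_1) = -16.1406 × (12.81/642.019) ≈ -0.322.
ε < 0: complements.

-0.322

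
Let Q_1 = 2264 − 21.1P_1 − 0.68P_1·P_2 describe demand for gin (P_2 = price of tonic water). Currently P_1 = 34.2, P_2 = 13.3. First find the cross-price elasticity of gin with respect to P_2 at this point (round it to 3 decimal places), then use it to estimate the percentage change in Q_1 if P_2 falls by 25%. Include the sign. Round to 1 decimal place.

6.3%

At P_1 = 34.2, P_2 = 13.3: Q_1 = 1233.075.
∂Q_1/∂P_2 = -0.68P_1 = -23.2560.
ε = (∂Q_1/∂P_2)(P_2/Q_1) = -23.2560 × 13.3/1233.075 ≈ -0.251.
%ΔQ_1 ≈ ε × %ΔP_2 = -0.251 × (-25%) = 6.3%.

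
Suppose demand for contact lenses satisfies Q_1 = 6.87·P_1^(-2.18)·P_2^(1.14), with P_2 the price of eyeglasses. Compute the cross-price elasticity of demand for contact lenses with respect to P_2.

1.14

In a log-linear (constant-elasticity) demand function, the coefficient on the exponent of P_2 is the cross-price elasticity.
ε = 1.14. Positive, so contact lenses and eyeglasses are substitutes.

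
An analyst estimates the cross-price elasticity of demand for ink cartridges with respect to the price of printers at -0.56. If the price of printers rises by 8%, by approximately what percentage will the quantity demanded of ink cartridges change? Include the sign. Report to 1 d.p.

%ΔQ ≈ ε × %ΔP of printers = -0.56 × (8%) = -4.5%.
Demand for ink cartridges falls by about 4.5%.

-4.5%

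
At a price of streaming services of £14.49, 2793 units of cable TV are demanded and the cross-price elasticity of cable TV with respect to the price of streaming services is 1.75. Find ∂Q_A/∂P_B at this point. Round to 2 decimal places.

337.32

ε = (∂Q_A/∂P_B)·(P_B/Q_A) ⇒ ∂Q_A/∂P_B = ε·Q_A/P_B = 1.75 × 2793/14.49 ≈ 337.32.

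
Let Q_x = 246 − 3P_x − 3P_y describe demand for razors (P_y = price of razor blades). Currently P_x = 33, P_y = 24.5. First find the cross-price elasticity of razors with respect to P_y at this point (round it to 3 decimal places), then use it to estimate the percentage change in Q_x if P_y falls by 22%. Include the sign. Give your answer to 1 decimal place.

At P_x = 33, P_y = 24.5: Q_x = 73.5.
∂Q_x/∂P_y = -3.
ε = (∂Q_x/∂P_y)(P_y/Q_x) = -3.0000 × 24.5/73.5 ≈ -1.000.
%ΔQ_x ≈ ε × %ΔP_y = -1.000 × (-22%) = 22.0%.

22.0%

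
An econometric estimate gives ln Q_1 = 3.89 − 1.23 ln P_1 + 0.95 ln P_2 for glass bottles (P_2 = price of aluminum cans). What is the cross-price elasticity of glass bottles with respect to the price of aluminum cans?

In a log-linear (constant-elasticity) demand function, the coefficient on ln P_2 is the cross-price elasticity.
ε = 0.95. Positive, so glass bottles and aluminum cans are substitutes.

0.95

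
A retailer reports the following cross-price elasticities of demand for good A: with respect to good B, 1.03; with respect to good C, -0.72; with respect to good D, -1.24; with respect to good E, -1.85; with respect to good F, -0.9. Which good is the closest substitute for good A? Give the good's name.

Substitutes have ε > 0. Among the positive values, 1.03 (good B) is largest.

good B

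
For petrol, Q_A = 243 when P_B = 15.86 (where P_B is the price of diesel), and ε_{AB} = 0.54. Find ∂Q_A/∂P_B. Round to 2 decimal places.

8.27

ε = (∂Q_A/∂P_B)·(P_B/Q_A) ⇒ ∂Q_A/∂P_B = ε·Q_A/P_B = 0.54 × 243/15.86 ≈ 8.27.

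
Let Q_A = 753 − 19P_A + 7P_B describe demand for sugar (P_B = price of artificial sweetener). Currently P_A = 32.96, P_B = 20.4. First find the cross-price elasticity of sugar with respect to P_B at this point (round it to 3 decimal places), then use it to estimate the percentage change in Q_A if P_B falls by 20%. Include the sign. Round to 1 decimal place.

At P_A = 32.96, P_B = 20.4: Q_A = 269.56.
∂Q_A/∂P_B = 7.
ε = (∂Q_A/∂P_B)(P_B/Q_A) = 7.0000 × 20.4/269.56 ≈ 0.530.
%ΔQ_A ≈ ε × %ΔP_B = 0.530 × (-20%) = -10.6%.

-10.6%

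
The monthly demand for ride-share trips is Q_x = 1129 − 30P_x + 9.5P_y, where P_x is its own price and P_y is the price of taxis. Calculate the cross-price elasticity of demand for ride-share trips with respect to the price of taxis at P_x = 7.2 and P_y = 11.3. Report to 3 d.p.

At P_x = 7.2 and P_y = 11.3: Q_x = 1020.35.
∂Q_x/∂P_y = 9.5.
ε = (∂Q_x/∂P_y)(P_y/Q_x) = 9.5 × (11.3/1020.35) ≈ 0.105.
Since ε > 0, ride-share trips and taxis are substitutes.

0.105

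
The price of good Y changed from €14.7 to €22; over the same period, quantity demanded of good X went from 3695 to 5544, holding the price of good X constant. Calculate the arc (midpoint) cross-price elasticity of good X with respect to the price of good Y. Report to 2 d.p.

ΔQ_X = 5544 − 3695 = 1849; ΔP_Y = 22 − 14.7 = 7.3.
Midpoints: Q̄_X = 4619.5, P̄_Y = 18.35.
ε = (ΔQ_X/Q̄_X)/(ΔP_Y/P̄_Y) = (1849/4619.5)/(7.3/18.35) ≈ 1.01.
ε > 0: good X and good Y are substitutes.

1.01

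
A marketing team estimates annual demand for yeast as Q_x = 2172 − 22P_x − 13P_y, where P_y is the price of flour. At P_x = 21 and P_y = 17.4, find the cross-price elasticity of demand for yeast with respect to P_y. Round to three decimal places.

-0.152

At P_x = 21 and P_y = 17.4: Q_x = 1483.8.
∂Q_x/∂P_y = -13.
ε = (∂Q_x/∂P_y)(P_y/Q_x) = -13 × (17.4/1483.8) ≈ -0.152.
Since ε < 0, yeast and flour are complements.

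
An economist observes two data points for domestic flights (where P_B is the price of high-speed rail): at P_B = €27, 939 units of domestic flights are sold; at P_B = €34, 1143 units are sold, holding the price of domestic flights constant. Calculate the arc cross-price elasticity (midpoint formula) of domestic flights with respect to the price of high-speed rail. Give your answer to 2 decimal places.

0.85

ΔQ_A = 1143 − 939 = 204; ΔP_B = 34 − 27 = 7.
Midpoints: Q̄_A = 1041.0, P̄_B = 30.50.
ε = (ΔQ_A/Q̄_A)/(ΔP_B/P̄_B) = (204/1041.0)/(7/30.50) ≈ 0.85.
ε > 0: domestic flights and high-speed rail are substitutes.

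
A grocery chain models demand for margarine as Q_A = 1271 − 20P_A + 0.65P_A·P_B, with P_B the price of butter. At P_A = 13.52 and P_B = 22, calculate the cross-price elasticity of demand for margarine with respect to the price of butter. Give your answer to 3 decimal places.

At P_A = 13.52 and P_B = 22: Q_A = 1193.936.
∂Q_A/∂P_B = 0.65P_A = 0.65(13.52) = 8.7880.
ε = (∂Q_A/∂P_B)(P_B/Q_A) = 8.7880 × (22/1193.936) ≈ 0.162.

0.162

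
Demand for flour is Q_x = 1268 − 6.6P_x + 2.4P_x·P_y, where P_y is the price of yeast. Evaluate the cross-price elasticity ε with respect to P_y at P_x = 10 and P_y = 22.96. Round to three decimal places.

At P_x = 10 and P_y = 22.96: Q_x = 1753.04.
∂Q_x/∂P_y = 2.4P_x = 2.4(10) = 24.0000.
ε = (∂Q_x/∂P_y)(P_y/Q_x) = 24.0000 × (22.96/1753.04) ≈ 0.314.

0.314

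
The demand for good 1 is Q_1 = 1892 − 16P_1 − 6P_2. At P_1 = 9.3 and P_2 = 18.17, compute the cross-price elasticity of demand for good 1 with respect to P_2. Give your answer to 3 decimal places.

At P_1 = 9.3 and P_2 = 18.17: Q_1 = 1634.18.
∂Q_1/∂P_2 = -6.
ε = (∂Q_1/∂P_2)(P_2/Q_1) = -6 × (18.17/1634.18) ≈ -0.067.
Since ε < 0, good 1 and good 2 are complements.

-0.067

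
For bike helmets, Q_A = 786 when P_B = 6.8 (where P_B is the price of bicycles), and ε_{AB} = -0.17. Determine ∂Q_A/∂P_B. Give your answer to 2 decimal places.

ε = (∂Q_A/∂P_B)·(P_B/Q_A) ⇒ ∂Q_A/∂P_B = ε·Q_A/P_B = -0.17 × 786/6.8 ≈ -19.65.

-19.65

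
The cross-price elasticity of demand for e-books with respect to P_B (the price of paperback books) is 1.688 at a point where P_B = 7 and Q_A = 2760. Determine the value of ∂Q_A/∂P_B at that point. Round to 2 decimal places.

ε = (∂Q_A/∂P_B)·(P_B/Q_A) ⇒ ∂Q_A/∂P_B = ε·Q_A/P_B = 1.688 × 2760/7 ≈ 665.55.

665.55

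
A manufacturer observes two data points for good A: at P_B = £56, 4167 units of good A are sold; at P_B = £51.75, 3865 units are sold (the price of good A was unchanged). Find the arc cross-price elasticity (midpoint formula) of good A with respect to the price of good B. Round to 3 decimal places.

0.953

ΔQ_A = 3865 − 4167 = -302; ΔP_B = 51.75 − 56 = -4.25.
Midpoints: Q̄_A = 4016.0, P̄_B = 53.88.
ε = (ΔQ_A/Q̄_A)/(ΔP_B/P̄_B) = (-302/4016.0)/(-4.25/53.88) ≈ 0.953.
ε > 0: good A and good B are substitutes.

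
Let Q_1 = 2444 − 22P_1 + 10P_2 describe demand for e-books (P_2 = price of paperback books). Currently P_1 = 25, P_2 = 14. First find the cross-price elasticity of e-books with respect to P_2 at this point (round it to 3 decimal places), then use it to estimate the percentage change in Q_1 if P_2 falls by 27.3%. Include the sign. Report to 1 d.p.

-1.9%

At P_1 = 25, P_2 = 14: Q_1 = 2034.
∂Q_1/∂P_2 = 10.
ε = (∂Q_1/∂P_2)(P_2/Q_1) = 10.0000 × 14/2034 ≈ 0.069.
%ΔQ_1 ≈ ε × %ΔP_2 = 0.069 × (-27.3%) = -1.9%.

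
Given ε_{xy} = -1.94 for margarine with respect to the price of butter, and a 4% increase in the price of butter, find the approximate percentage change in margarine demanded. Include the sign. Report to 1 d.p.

%ΔQ ≈ ε × %ΔP of butter = -1.94 × (4%) = -7.8%.
Demand for margarine falls by about 7.8%.

-7.8%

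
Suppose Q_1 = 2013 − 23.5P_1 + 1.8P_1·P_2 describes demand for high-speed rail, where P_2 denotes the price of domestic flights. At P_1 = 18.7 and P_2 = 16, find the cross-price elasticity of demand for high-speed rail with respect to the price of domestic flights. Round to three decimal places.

At P_1 = 18.7 and P_2 = 16: Q_1 = 2112.11.
∂Q_1/∂P_2 = 1.8P_1 = 1.8(18.7) = 33.6600.
ε = (∂Q_1/∂P_2)(P_2/Q_1) = 33.6600 × (16/2112.11) ≈ 0.255.
ε > 0: substitutes.

0.255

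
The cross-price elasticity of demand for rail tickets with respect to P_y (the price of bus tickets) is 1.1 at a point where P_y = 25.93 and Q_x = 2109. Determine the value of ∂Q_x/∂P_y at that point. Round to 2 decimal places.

ε = (∂Q_x/∂P_y)·(P_y/Q_x) ⇒ ∂Q_x/∂P_y = ε·Q_x/P_y = 1.1 × 2109/25.93 ≈ 89.47.

89.47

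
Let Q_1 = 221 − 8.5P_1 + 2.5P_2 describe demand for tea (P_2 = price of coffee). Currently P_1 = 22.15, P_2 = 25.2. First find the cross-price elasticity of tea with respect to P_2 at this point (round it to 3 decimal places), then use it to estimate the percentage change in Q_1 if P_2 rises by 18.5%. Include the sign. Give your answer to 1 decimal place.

12.2%

At P_1 = 22.15, P_2 = 25.2: Q_1 = 95.725.
∂Q_1/∂P_2 = 2.5.
ε = (∂Q_1/∂P_2)(P_2/Q_1) = 2.5000 × 25.2/95.725 ≈ 0.658.
%ΔQ_1 ≈ ε × %ΔP_2 = 0.658 × (18.5%) = 12.2%.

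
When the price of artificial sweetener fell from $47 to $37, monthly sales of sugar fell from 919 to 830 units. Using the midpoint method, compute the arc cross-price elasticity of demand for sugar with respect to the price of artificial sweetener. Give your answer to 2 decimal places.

ΔQ_A = 830 − 919 = -89; ΔP_B = 37 − 47 = -10.
Midpoints: Q̄_A = 874.5, P̄_B = 42.00.
ε = (ΔQ_A/Q̄_A)/(ΔP_B/P̄_B) = (-89/874.5)/(-10/42.00) ≈ 0.43.
ε > 0: sugar and artificial sweetener are substitutes.

0.43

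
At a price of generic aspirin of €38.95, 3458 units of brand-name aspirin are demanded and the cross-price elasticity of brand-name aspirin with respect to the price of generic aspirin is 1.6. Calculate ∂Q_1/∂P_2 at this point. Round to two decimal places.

142.05

ε = (∂Q_1/∂P_2)·(P_2/Q_1) ⇒ ∂Q_1/∂P_2 = ε·Q_1/P_2 = 1.6 × 3458/38.95 ≈ 142.05.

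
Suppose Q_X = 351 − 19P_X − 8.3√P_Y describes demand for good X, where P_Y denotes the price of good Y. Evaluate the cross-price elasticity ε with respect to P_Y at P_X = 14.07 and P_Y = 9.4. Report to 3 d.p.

At P_X = 14.07 and P_Y = 9.4: Q_X = 58.223.
∂Q_X/∂P_Y = -8.3/(2√P_Y) = -8.3/(2√9.4) = -1.3536.
ε = (∂Q_X/∂P_Y)(P_Y/Q_X) = -1.3536 × (9.4/58.223) ≈ -0.219.

-0.219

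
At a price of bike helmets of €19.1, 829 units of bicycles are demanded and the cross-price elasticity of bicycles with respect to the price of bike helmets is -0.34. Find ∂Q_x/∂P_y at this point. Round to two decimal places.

-14.76

ε = (∂Q_x/∂P_y)·(P_y/Q_x) ⇒ ∂Q_x/∂P_y = ε·Q_x/P_y = -0.34 × 829/19.1 ≈ -14.76.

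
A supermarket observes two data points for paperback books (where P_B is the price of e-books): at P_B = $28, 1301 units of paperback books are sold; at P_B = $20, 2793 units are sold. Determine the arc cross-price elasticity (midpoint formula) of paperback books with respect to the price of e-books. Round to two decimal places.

-2.19

ΔQ_A = 2793 − 1301 = 1492; ΔP_B = 20 − 28 = -8.
Midpoints: Q̄_A = 2047.0, P̄_B = 24.00.
ε = (ΔQ_A/Q̄_A)/(ΔP_B/P̄_B) = (1492/2047.0)/(-8/24.00) ≈ -2.19.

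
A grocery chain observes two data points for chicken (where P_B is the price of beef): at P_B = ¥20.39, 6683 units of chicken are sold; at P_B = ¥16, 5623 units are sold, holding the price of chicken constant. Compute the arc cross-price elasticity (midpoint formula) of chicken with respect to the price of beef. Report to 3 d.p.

0.714

ΔQ_A = 5623 − 6683 = -1060; ΔP_B = 16 − 20.39 = -4.39.
Midpoints: Q̄_A = 6153.0, P̄_B = 18.20.
ε = (ΔQ_A/Q̄_A)/(ΔP_B/P̄_B) = (-1060/6153.0)/(-4.39/18.20) ≈ 0.714.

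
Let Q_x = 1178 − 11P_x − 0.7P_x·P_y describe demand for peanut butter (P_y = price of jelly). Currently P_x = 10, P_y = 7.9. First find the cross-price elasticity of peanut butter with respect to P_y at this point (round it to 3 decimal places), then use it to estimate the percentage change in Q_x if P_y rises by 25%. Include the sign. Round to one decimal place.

-1.4%

At P_x = 10, P_y = 7.9: Q_x = 1012.7.
∂Q_x/∂P_y = -0.7P_x = -7.0000.
ε = (∂Q_x/∂P_y)(P_y/Q_x) = -7.0000 × 7.9/1012.7 ≈ -0.055.
%ΔQ_x ≈ ε × %ΔP_y = -0.055 × (25%) = -1.4%.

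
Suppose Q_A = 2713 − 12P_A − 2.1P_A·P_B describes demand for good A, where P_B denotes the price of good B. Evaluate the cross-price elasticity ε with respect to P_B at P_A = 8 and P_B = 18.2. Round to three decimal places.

At P_A = 8 and P_B = 18.2: Q_A = 2311.24.
∂Q_A/∂P_B = -2.1P_A = -2.1(8) = -16.8000.
ε = (∂Q_A/∂P_B)(P_B/Q_A) = -16.8000 × (18.2/2311.24) ≈ -0.132.
ε < 0: complements.

-0.132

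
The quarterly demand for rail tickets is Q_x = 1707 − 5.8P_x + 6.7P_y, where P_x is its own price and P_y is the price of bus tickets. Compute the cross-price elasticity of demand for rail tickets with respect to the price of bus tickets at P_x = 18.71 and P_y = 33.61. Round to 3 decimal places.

At P_x = 18.71 and P_y = 33.61: Q_x = 1823.669.
∂Q_x/∂P_y = 6.7.
ε = (∂Q_x/∂P_y)(P_y/Q_x) = 6.7 × (33.61/1823.669) ≈ 0.123.
Since ε > 0, rail tickets and bus tickets are substitutes.

0.123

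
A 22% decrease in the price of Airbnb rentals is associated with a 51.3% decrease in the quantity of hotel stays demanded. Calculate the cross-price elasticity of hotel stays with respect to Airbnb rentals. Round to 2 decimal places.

2.33

ε = (%ΔQ of hotel stays) / (%ΔP of Airbnb rentals) = (-51.3%) / (-22%) ≈ 2.33.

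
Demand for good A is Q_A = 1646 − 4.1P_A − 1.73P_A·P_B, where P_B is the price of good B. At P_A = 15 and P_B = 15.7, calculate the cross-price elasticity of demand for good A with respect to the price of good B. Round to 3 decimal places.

At P_A = 15 and P_B = 15.7: Q_A = 1177.085.
∂Q_A/∂P_B = -1.73P_A = -1.73(15) = -25.9500.
ε = (∂Q_A/∂P_B)(P_B/Q_A) = -25.9500 × (15.7/1177.085) ≈ -0.346.

-0.346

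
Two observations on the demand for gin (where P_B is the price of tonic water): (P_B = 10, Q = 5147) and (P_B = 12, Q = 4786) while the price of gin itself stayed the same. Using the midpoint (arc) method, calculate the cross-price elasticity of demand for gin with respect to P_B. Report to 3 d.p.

ΔQ_A = 4786 − 5147 = -361; ΔP_B = 12 − 10 = 2.
Midpoints: Q̄_A = 4966.5, P̄_B = 11.00.
ε = (ΔQ_A/Q̄_A)/(ΔP_B/P̄_B) = (-361/4966.5)/(2/11.00) ≈ -0.400.
ε < 0: gin and tonic water are complements.

-0.400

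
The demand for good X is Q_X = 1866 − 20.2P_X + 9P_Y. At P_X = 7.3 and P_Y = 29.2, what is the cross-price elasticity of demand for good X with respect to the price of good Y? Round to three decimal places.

At P_X = 7.3 and P_Y = 29.2: Q_X = 1981.34.
∂Q_X/∂P_Y = 9.
ε = (∂Q_X/∂P_Y)(P_Y/Q_X) = 9 × (29.2/1981.34) ≈ 0.133.
Since ε > 0, good X and good Y are substitutes.

0.133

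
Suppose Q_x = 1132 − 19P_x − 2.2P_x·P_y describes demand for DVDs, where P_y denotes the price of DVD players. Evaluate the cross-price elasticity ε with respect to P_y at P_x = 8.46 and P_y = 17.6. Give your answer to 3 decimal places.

At P_x = 8.46 and P_y = 17.6: Q_x = 643.689.
∂Q_x/∂P_y = -2.2P_x = -2.2(8.46) = -18.6120.
ε = (∂Q_x/∂P_y)(P_y/Q_x) = -18.6120 × (17.6/643.689) ≈ -0.509.
ε < 0: complements.

-0.509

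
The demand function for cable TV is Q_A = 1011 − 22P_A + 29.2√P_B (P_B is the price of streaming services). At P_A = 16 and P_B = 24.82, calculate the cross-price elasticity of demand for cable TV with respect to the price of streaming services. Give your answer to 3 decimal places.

At P_A = 16 and P_B = 24.82: Q_A = 804.473.
∂Q_A/∂P_B = 29.2/(2√P_B) = 29.2/(2√24.82) = 2.9306.
ε = (∂Q_A/∂P_B)(P_B/Q_A) = 2.9306 × (24.82/804.473) ≈ 0.090.
ε > 0: substitutes.

0.090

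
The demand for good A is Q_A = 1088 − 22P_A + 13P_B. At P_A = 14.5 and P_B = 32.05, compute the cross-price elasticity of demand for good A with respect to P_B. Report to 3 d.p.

At P_A = 14.5 and P_B = 32.05: Q_A = 1185.65.
∂Q_A/∂P_B = 13.
ε = (∂Q_A/∂P_B)(P_B/Q_A) = 13 × (32.05/1185.65) ≈ 0.351.
Since ε > 0, good A and good B are substitutes.

0.351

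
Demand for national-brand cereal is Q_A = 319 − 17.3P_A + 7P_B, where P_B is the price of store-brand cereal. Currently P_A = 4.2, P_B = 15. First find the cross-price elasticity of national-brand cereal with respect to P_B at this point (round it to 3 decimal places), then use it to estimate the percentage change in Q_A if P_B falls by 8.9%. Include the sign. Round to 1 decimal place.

At P_A = 4.2, P_B = 15: Q_A = 351.34.
∂Q_A/∂P_B = 7.
ε = (∂Q_A/∂P_B)(P_B/Q_A) = 7.0000 × 15/351.34 ≈ 0.299.
%ΔQ_A ≈ ε × %ΔP_B = 0.299 × (-8.9%) = -2.7%.

-2.7%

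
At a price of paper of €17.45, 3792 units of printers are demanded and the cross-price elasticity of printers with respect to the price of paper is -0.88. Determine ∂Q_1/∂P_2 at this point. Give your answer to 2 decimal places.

-191.23

ε = (∂Q_1/∂P_2)·(P_2/Q_1) ⇒ ∂Q_1/∂P_2 = ε·Q_1/P_2 = -0.88 × 3792/17.45 ≈ -191.23.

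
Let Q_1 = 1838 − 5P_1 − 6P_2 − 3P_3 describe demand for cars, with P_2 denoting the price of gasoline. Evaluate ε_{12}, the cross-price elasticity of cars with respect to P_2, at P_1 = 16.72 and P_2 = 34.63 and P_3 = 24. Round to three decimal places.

At P_1 = 16.72 and P_2 = 34.63 and P_3 = 24: Q_1 = 1474.62.
∂Q_1/∂P_2 = -6.
ε = (∂Q_1/∂P_2)(P_2/Q_1) = -6 × (34.63/1474.62) ≈ -0.141.
Since ε < 0, cars and gasoline are complements.

-0.141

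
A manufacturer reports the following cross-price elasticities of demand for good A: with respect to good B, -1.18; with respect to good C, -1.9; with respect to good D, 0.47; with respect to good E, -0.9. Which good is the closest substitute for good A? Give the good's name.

Substitutes have ε > 0. Among the positive values, 0.47 (good D) is largest.

good D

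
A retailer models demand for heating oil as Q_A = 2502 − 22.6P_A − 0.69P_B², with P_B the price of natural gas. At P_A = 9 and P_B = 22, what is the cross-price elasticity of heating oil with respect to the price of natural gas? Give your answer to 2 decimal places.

At P_A = 9 and P_B = 22: Q_A = 1964.64.
∂Q_A/∂P_B = -1.38P_B = -1.38(22) = -30.3600.
ε = (∂Q_A/∂P_B)(P_B/Q_A) = -30.3600 × (22/1964.64) ≈ -0.34.
ε < 0: complements.

-0.34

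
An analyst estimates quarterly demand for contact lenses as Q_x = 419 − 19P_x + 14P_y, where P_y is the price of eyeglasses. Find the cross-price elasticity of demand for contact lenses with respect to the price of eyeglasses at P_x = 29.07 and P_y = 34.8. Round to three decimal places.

1.377

At P_x = 29.07 and P_y = 34.8: Q_x = 353.87.
∂Q_x/∂P_y = 14.
ε = (∂Q_x/∂P_y)(P_y/Q_x) = 14 × (34.8/353.87) ≈ 1.377.
Since ε > 0, contact lenses and eyeglasses are substitutes.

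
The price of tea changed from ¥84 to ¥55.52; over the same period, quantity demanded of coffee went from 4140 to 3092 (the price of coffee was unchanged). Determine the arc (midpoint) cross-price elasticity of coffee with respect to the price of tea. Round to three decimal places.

ΔQ_A = 3092 − 4140 = -1048; ΔP_B = 55.52 − 84 = -28.48.
Midpoints: Q̄_A = 3616.0, P̄_B = 69.76.
ε = (ΔQ_A/Q̄_A)/(ΔP_B/P̄_B) = (-1048/3616.0)/(-28.48/69.76) ≈ 0.710.
ε > 0: coffee and tea are substitutes.

0.710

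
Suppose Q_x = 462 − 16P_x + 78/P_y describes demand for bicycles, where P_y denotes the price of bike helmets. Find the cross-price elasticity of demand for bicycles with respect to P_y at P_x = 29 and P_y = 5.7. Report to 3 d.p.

At P_x = 29 and P_y = 5.7: Q_x = 11.684.
∂Q_x/∂P_y = −78/P_y² = -2.4007.
ε = (∂Q_x/∂P_y)(P_y/Q_x) = -2.4007 × (5.7/11.684) ≈ -1.171.

-1.171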